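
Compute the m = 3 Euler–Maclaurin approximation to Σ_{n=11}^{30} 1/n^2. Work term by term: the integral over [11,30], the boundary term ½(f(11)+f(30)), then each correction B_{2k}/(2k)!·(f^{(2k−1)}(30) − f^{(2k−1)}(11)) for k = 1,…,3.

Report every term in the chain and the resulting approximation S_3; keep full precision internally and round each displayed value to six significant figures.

∫_11^30 1/x^2 dx evaluates to 0.0575758.
½[f(11) + f(30)] = ½[0.00826446 + 0.00111111] = 0.00468779.
Running total after boundary: 0.0622635.
Correction k=1: B_{2}/2! · (f^{(1)}(30) − f^{(1)}(11)) = 1/12 · (-7.40741e-05 − (-0.00150263)) = 0.000119046.
After k=1: 0.0623826.
Correction k=2: B_{4}/4! · (f^{(3)}(30) − f^{(3)}(11)) = −1/720 · (-9.87654e-07 − (-0.000149021)) = -2.05602e-07.
After k=2: 0.0623824.
Correction k=3: B_{6}/6! · (f^{(5)}(30) − f^{(5)}(11)) = 1/30240 · (-3.29218e-08 − (-3.69474e-05)) = 1.22072e-09.

S_3 ≈ 0.0623824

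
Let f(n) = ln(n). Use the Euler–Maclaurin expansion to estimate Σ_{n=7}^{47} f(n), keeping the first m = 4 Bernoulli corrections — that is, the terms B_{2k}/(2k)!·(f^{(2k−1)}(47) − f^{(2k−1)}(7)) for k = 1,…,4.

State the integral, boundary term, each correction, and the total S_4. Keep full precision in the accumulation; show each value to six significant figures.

S_4 ≈ 130.223

Integral: ∫_7^47 ln(x) dx = 127.336.
Boundary: ½(f(7) + f(47)) = ½(1.94591 + 3.85015) = 2.89803.
Integral + boundary = 130.234.
Correction k=1: B_{2}/2! · (f^{(1)}(47) − f^{(1)}(7)) = 1/12 · (0.0212766 − 0.142857) = -0.0101317.
Partial sum through k=1: 130.223.
Correction k=2: B_{4}/4! · (f^{(3)}(47) − f^{(3)}(7)) = −1/720 · (1.92636e-05 − 0.00583090) = 8.07172e-06.
Partial sum through k=2: 130.223.
Correction k=3: B_{6}/6! · (f^{(5)}(47) − f^{(5)}(7)) = 1/30240 · (1.04646e-07 − 0.00142798) = -4.72180e-08.
Partial sum through k=3: 130.223.
Correction k=4: B_{8}/8! · (f^{(7)}(47) − f^{(7)}(7)) = −1/1209600 · (1.42117e-09 − 0.000874271) = 7.22776e-10.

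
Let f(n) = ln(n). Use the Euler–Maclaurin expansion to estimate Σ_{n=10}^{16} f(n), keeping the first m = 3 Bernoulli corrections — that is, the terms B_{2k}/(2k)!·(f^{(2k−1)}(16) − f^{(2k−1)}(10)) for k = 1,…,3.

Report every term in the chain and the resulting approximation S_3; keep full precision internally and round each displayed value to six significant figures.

S_3 ≈ 17.8700

∫_10^16 ln(x) dx evaluates to 15.3356.
Endpoint term: (f(10) + f(16))/2 = (2.30259 + 2.77259)/2 = 2.53759.
So far: 17.8732.
Correction k=1: B_{2}/2! · (f^{(1)}(16) − f^{(1)}(10)) = 1/12 · (0.0625000 − 0.100000) = -0.00312500.
Running total after k=1: 17.8700.
Correction k=2: B_{4}/4! · (f^{(3)}(16) − f^{(3)}(10)) = −1/720 · (0.000488281 − 0.00200000) = 2.09961e-06.
Running total after k=2: 17.8700.
Correction k=3: B_{6}/6! · (f^{(5)}(16) − f^{(5)}(10)) = 1/30240 · (2.28882e-05 − 0.000240000) = -7.17962e-09.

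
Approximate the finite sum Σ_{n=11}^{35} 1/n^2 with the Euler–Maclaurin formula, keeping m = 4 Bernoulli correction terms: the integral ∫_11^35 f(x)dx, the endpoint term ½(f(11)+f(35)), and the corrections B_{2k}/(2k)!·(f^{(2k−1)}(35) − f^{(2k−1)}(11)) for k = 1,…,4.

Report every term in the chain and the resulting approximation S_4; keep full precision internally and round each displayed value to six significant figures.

Integral: ∫_11^35 1/x^2 dx = 0.0623377.
½[f(11) + f(35)] = ½[0.00826446 + 0.000816327] = 0.00454039.
Integral + boundary = 0.0668781.
k=1: B_{2}/(2)! × [f^{(1)}(35) − f^{(1)}(11)] = 1/12 × (-4.66472e-05 − (-0.00150263)) = 0.000121332.
Partial sum through k=1: 0.0669994.
k=2: B_{4}/(4)! × [f^{(3)}(35) − f^{(3)}(11)] = −1/720 × (-4.56952e-07 − (-0.000149021)) = -2.06339e-07.
Partial sum through k=2: 0.0669992.
k=3: B_{6}/(6)! × [f^{(5)}(35) − f^{(5)}(11)] = 1/30240 × (-1.11907e-08 − (-3.69474e-05)) = 1.22143e-09.
Partial sum through k=3: 0.0669992.
k=4: B_{8}/(8)! × [f^{(7)}(35) − f^{(7)}(11)] = −1/1209600 × (-5.11574e-10 − (-1.70996e-05)) = -1.41362e-11.

S_4 ≈ 0.0669992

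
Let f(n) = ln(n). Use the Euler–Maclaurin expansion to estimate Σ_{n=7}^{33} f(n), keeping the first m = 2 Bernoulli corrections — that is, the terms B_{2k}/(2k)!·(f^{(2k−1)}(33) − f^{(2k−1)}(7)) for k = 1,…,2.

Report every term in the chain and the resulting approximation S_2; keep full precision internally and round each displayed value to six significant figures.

∫_7^33 ln(x) dx evaluates to 75.7634.
½[f(7) + f(33)] = ½[1.94591 + 3.49651] = 2.72121.
So far: 78.4846.
Order-1 term: 1/12 · (0.0303030 − 0.142857) = -0.00937951.
Partial sum through k=1: 78.4752.
Order-2 term: −1/720 · (5.56529e-05 − 0.00583090) = 8.02118e-06.

S_2 ≈ 78.4752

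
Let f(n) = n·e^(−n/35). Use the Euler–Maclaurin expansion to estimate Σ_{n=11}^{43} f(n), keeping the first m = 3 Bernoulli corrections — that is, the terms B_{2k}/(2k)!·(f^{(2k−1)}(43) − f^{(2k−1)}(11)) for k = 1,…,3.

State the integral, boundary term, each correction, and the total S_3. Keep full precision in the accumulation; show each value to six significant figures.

S_3 ≈ 386.963

∫_11^43 x·e^(−x/35) dx evaluates to 376.700.
½[f(11) + f(43)] = ½[8.03341 + 12.5865] = 10.3100.
Running total after boundary: 387.010.
k=1: B_{2}/(2)! × [f^{(1)}(43) − f^{(1)}(11)] = 1/12 × (-0.0669052 − 0.500784) = -0.0473075.
Running total after k=1: 386.963.
k=2: B_{4}/(4)! × [f^{(3)}(43) − f^{(3)}(11)] = −1/720 × (0.000423278 − 0.00160115) = 1.63593e-06.
Running total after k=2: 386.963.
k=3: B_{6}/(6)! × [f^{(5)}(43) − f^{(5)}(11)] = 1/30240 × (7.35651e-07 − 2.28040e-06) = -5.10830e-11.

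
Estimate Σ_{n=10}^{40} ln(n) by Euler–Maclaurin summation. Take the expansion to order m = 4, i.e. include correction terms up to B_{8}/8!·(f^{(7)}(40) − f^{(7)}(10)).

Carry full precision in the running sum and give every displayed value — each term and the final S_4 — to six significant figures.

S_4 ≈ 97.5188

∫_10^40 ln(x) dx evaluates to 94.5293.
Boundary: ½(f(10) + f(40)) = ½(2.30259 + 3.68888) = 2.99573.
So far: 97.5251.
Order-1 term: 1/12 · (0.0250000 − 0.100000) = -0.00625000.
Partial sum through k=1: 97.5188.
Order-2 term: −1/720 · (3.12500e-05 − 0.00200000) = 2.73437e-06.
Partial sum through k=2: 97.5188.
Order-3 term: 1/30240 · (2.34375e-07 − 0.000240000) = -7.92876e-09.
Partial sum through k=3: 97.5188.
Order-4 term: −1/1209600 · (4.39453e-09 − 7.20000e-05) = 5.95202e-11.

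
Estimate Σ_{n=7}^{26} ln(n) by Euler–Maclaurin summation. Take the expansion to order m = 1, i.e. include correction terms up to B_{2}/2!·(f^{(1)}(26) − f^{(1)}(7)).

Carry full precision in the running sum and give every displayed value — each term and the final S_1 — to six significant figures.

S_1 ≈ 54.6824

∫_7^26 ln(x) dx evaluates to 52.0891.
½[f(7) + f(26)] = ½[1.94591 + 3.25810] = 2.60200.
So far: 54.6911.
Order-1 term: 1/12 · (0.0384615 − 0.142857) = -0.00869963.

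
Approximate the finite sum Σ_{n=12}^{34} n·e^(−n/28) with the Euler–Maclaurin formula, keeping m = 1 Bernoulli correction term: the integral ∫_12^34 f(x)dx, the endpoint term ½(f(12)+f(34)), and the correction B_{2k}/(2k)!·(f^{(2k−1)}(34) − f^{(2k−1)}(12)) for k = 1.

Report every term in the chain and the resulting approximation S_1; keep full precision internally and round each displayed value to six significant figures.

∫_12^34 x·e^(−x/28) dx evaluates to 214.155.
½[f(12) + f(34)] = ½[7.81727 + 10.0953] = 8.95631.
So far: 223.111.
Order-1 term: 1/12 · (-0.0636261 − 0.372251) = -0.0363231.

S_1 ≈ 223.075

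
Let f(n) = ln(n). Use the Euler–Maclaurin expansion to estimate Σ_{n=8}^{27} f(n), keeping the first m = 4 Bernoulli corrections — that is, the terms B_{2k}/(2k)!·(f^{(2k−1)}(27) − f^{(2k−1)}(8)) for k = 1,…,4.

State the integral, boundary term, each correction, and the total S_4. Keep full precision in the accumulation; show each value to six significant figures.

The integral term ∫_8^27 ln(x) dx = 53.3521.
½[f(8) + f(27)] = ½[2.07944 + 3.29584] = 2.68764.
Integral + boundary = 56.0397.
Order-1 term: 1/12 · (0.0370370 − 0.125000) = -0.00733025.
Running total after k=1: 56.0324.
Order-2 term: −1/720 · (0.000101611 − 0.00390625) = 5.28422e-06.
Running total after k=2: 56.0324.
Order-3 term: 1/30240 · (1.67260e-06 − 0.000732422) = -2.41650e-08.
Running total after k=3: 56.0324.
Order-4 term: −1/1209600 · (6.88313e-08 − 0.000343323) = 2.83775e-10.

S_4 ≈ 56.0324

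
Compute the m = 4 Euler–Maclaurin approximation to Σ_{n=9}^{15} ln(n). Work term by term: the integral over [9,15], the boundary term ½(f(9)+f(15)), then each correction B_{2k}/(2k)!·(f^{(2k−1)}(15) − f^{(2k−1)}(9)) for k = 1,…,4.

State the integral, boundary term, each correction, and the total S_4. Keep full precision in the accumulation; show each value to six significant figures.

S_4 ≈ 17.2947

Integral: ∫_9^15 ln(x) dx = 14.8457.
Endpoint term: (f(9) + f(15))/2 = (2.19722 + 2.70805)/2 = 2.45264.
Running total after boundary: 17.2984.
Correction k=1: B_{2}/2! · (f^{(1)}(15) − f^{(1)}(9)) = 1/12 · (0.0666667 − 0.111111) = -0.00370370.
Running total after k=1: 17.2947.
Correction k=2: B_{4}/4! · (f^{(3)}(15) − f^{(3)}(9)) = −1/720 · (0.000592593 − 0.00274348) = 2.98735e-06.
Running total after k=2: 17.2947.
Correction k=3: B_{6}/6! · (f^{(5)}(15) − f^{(5)}(9)) = 1/30240 · (3.16049e-05 − 0.000406442) = -1.23954e-08.
Running total after k=3: 17.2947.
Correction k=4: B_{8}/8! · (f^{(7)}(15) − f^{(7)}(9)) = −1/1209600 · (4.21399e-06 − 0.000150534) = 1.20966e-10.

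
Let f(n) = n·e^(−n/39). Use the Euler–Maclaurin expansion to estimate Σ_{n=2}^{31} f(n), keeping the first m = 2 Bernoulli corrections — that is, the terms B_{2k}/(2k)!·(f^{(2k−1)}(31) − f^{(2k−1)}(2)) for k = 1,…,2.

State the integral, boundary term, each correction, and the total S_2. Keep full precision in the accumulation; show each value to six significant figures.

Integral: ∫_2^31 x·e^(−x/39) dx = 286.092.
Endpoint term: (f(2) + f(31))/2 = (1.90002 + 14.0008)/2 = 7.95042.
Running total after boundary: 294.043.
Order-1 term: 1/12 · (0.0926439 − 0.901292) = -0.0673874.
Partial sum through k=1: 293.975.
Order-2 term: −1/720 · (0.000654781 − 0.00184176) = 1.64858e-06.

S_2 ≈ 293.975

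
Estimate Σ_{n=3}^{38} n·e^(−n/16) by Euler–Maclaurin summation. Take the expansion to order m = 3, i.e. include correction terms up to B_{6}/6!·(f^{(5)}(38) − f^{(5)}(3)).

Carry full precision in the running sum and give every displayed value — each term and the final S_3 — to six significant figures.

The integral term ∫_3^38 x·e^(−x/16) dx = 171.660.
Endpoint term: (f(3) + f(38))/2 = (2.48709 + 3.53455)/2 = 3.01082.
Running total after boundary: 174.671.
Order-1 term: 1/12 · (-0.127895 − 0.673586) = -0.0667901.
After k=1: 174.604.
Order-2 term: −1/720 · (0.000227086 − 0.00910799) = 1.23346e-05.
After k=2: 174.604.
Order-3 term: 1/30240 · (3.72563e-06 − 6.08780e-05) = -1.88996e-09.

S_3 ≈ 174.604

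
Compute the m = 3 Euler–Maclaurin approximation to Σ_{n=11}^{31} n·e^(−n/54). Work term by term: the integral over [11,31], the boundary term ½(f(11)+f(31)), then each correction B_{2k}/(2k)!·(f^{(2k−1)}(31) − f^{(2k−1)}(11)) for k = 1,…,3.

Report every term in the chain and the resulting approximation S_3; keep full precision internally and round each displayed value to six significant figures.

The integral term ∫_11^31 x·e^(−x/54) dx = 277.913.
Boundary: ½(f(11) + f(31)) = ½(8.97274 + 17.4600) = 13.2164.
Integral + boundary = 291.130.
Correction k=1: B_{2}/2! · (f^{(1)}(31) − f^{(1)}(11)) = 1/12 · (0.239893 − 0.649542) = -0.0341375.
Partial sum through k=1: 291.095.
Correction k=2: B_{4}/4! · (f^{(3)}(31) − f^{(3)}(11)) = −1/720 · (0.000468568 − 0.000782219) = 4.35626e-07.
Partial sum through k=2: 291.095.
Correction k=3: B_{6}/6! · (f^{(5)}(31) − f^{(5)}(11)) = 1/30240 · (2.93165e-07 − 4.60112e-07) = -5.52074e-12.

S_3 ≈ 291.095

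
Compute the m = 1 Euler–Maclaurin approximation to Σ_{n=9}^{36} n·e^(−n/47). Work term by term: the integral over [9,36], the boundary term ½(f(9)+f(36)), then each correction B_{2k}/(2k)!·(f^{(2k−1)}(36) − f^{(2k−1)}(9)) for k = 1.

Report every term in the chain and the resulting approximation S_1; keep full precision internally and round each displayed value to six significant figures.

∫_9^36 x·e^(−x/47) dx evaluates to 359.787.
Endpoint term: (f(9) + f(36))/2 = (7.43156 + 16.7360)/2 = 12.0838.
Integral + boundary = 371.870.
k=1: B_{2}/(2)! × [f^{(1)}(36) − f^{(1)}(9)] = 1/12 × (0.108804 − 0.667610) = -0.0465672.

S_1 ≈ 371.824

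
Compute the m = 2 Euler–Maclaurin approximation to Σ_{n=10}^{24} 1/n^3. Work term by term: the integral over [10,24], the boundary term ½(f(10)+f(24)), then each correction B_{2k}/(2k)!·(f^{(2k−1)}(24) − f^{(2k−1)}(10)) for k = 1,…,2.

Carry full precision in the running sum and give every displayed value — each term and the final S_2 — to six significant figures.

S_2 ≈ 0.00469228

The integral term ∫_10^24 1/x^3 dx = 0.00413194.
½[f(10) + f(24)] = ½[0.00100000 + 7.23380e-05] = 0.000536169.
So far: 0.00466811.
k=1: B_{2}/(2)! × [f^{(1)}(24) − f^{(1)}(10)] = 1/12 × (-9.04225e-06 − (-0.000300000)) = 2.42465e-05.
Partial sum through k=1: 0.00469236.
k=2: B_{4}/(4)! × [f^{(3)}(24) − f^{(3)}(10)] = −1/720 × (-3.13967e-07 − (-6.00000e-05)) = -8.28973e-08.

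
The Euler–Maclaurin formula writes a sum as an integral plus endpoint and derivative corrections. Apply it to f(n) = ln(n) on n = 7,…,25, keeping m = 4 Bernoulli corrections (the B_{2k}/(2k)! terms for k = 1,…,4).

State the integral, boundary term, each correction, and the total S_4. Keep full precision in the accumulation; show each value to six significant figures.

∫_7^25 ln(x) dx evaluates to 48.8505.
Endpoint term: (f(7) + f(25))/2 = (1.94591 + 3.21888)/2 = 2.58239.
Integral + boundary = 51.4329.
Correction k=1: B_{2}/2! · (f^{(1)}(25) − f^{(1)}(7)) = 1/12 · (0.0400000 − 0.142857) = -0.00857143.
Partial sum through k=1: 51.4243.
Correction k=2: B_{4}/4! · (f^{(3)}(25) − f^{(3)}(7)) = −1/720 · (0.000128000 − 0.00583090) = 7.92070e-06.
Partial sum through k=2: 51.4244.
Correction k=3: B_{6}/6! · (f^{(5)}(25) − f^{(5)}(7)) = 1/30240 · (2.45760e-06 − 0.00142798) = -4.71402e-08.
Partial sum through k=3: 51.4244.
Correction k=4: B_{8}/8! · (f^{(7)}(25) − f^{(7)}(7)) = −1/1209600 · (1.17965e-07 − 0.000874271) = 7.22680e-10.

S_4 ≈ 51.4244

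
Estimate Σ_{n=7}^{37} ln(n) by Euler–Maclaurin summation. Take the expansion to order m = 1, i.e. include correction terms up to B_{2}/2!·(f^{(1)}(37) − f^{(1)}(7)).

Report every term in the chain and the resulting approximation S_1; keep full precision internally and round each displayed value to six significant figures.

S_1 ≈ 92.7514

∫_7^37 ln(x) dx evaluates to 89.9826.
Boundary: ½(f(7) + f(37)) = ½(1.94591 + 3.61092) = 2.77841.
So far: 92.7610.
k=1: B_{2}/(2)! × [f^{(1)}(37) − f^{(1)}(7)] = 1/12 × (0.0270270 − 0.142857) = -0.00965251.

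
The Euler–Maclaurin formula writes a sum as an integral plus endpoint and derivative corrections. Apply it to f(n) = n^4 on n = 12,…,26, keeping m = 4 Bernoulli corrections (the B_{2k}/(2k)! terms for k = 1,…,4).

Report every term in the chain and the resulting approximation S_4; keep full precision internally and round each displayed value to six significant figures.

∫_12^26 x^4 dx evaluates to 2.32651e+06.
Endpoint term: (f(12) + f(26))/2 = (20736.0 + 456976)/2 = 238856.
So far: 2.56536e+06.
Order-1 term: 1/12 · (70304.0 − 6912.00) = 5282.67.
Running total after k=1: 2.57065e+06.
Order-2 term: −1/720 · (624.000 − 288.000) = -0.466667.
Running total after k=2: 2.57065e+06.
Order-3 term: 1/30240 · (0.00000 − 0.00000) = 0.00000.
Running total after k=3: 2.57065e+06.
Order-4 term: −1/1209600 · (0.00000 − 0.00000) = 0.00000.

S_4 ≈ 2.57065e+06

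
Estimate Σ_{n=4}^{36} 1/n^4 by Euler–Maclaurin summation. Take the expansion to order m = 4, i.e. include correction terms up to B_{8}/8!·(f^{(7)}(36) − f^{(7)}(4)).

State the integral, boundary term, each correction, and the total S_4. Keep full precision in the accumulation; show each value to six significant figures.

S_4 ≈ 0.00747068

∫_4^36 1/x^4 dx evaluates to 0.00520119.
Endpoint term: (f(4) + f(36))/2 = (0.00390625 + 5.95374e-07)/2 = 0.00195342.
Running total after boundary: 0.00715461.
Correction k=1: B_{2}/2! · (f^{(1)}(36) − f^{(1)}(4)) = 1/12 · (-6.61527e-08 − (-0.00390625)) = 0.000325515.
Running total after k=1: 0.00748013.
Correction k=2: B_{4}/4! · (f^{(3)}(36) − f^{(3)}(4)) = −1/720 · (-1.53131e-09 − (-0.00732422)) = -1.01725e-05.
Running total after k=2: 0.00746995.
Correction k=3: B_{6}/6! · (f^{(5)}(36) − f^{(5)}(4)) = 1/30240 · (-6.61678e-11 − (-0.0256348)) = 8.47711e-07.
Running total after k=3: 0.00747080.
Correction k=4: B_{8}/8! · (f^{(7)}(36) − f^{(7)}(4)) = −1/1209600 · (-4.59499e-12 − (-0.144196)) = -1.19209e-07.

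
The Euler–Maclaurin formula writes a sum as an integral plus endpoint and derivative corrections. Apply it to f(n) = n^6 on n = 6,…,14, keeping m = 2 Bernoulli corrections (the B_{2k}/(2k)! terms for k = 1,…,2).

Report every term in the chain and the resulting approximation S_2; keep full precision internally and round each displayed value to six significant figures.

Integral: ∫_6^14 x^6 dx = 1.50191e+07.
Endpoint term: (f(6) + f(14))/2 = (46656.0 + 7.52954e+06)/2 = 3.78810e+06.
So far: 1.88072e+07.
k=1: B_{2}/(2)! × [f^{(1)}(14) − f^{(1)}(6)] = 1/12 × (3.22694e+06 − 46656.0) = 265024.
After k=1: 1.90722e+07.
k=2: B_{4}/(4)! × [f^{(3)}(14) − f^{(3)}(6)] = −1/720 × (329280 − 25920.0) = -421.333.

S_2 ≈ 1.90718e+07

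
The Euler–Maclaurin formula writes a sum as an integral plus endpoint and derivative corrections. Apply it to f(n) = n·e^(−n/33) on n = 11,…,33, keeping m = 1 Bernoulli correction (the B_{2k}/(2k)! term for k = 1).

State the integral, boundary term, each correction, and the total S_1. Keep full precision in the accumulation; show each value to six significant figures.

The integral term ∫_11^33 x·e^(−x/33) dx = 239.162.
½[f(11) + f(33)] = ½[7.88184 + 12.1400] = 10.0109.
Integral + boundary = 249.173.
Order-1 term: 1/12 · (0.00000 − 0.477688) = -0.0398073.

S_1 ≈ 249.133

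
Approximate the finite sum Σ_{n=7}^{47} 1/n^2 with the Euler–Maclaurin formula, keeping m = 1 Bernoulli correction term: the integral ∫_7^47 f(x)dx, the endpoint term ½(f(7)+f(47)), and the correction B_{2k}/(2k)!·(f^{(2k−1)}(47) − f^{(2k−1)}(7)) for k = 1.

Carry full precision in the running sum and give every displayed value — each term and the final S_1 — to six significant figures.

S_1 ≈ 0.132495

Integral: ∫_7^47 1/x^2 dx = 0.121581.
Endpoint term: (f(7) + f(47))/2 = (0.0204082 + 0.000452694)/2 = 0.0104304.
Running total after boundary: 0.132011.
Correction k=1: B_{2}/2! · (f^{(1)}(47) − f^{(1)}(7)) = 1/12 · (-1.92636e-05 − (-0.00583090)) = 0.000484303.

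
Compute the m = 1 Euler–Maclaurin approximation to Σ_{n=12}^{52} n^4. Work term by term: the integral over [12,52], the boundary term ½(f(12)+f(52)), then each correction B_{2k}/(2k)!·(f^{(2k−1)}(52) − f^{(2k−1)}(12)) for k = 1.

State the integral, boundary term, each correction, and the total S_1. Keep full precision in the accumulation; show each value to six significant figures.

S_1 ≈ 7.97035e+07

∫_12^52 x^4 dx evaluates to 7.59910e+07.
Endpoint term: (f(12) + f(52))/2 = (20736.0 + 7.31162e+06)/2 = 3.66618e+06.
Integral + boundary = 7.96572e+07.
Correction k=1: B_{2}/2! · (f^{(1)}(52) − f^{(1)}(12)) = 1/12 · (562432 − 6912.00) = 46293.3.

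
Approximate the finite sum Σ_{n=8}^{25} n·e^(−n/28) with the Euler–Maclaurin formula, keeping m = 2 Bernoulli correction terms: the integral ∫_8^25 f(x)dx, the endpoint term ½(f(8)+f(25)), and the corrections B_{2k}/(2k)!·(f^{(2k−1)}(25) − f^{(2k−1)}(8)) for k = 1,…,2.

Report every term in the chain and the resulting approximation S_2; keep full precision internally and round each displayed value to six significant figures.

S_2 ≈ 157.898

∫_8^25 x·e^(−x/28) dx evaluates to 149.815.
½[f(8) + f(25)] = ½[6.01182 + 10.2371] = 8.12446.
Running total after boundary: 157.939.
Order-1 term: 1/12 · (0.0438733 − 0.536769) = -0.0410747.
Partial sum through k=1: 157.898.
Order-2 term: −1/720 · (0.00110056 − 0.00260169) = 2.08490e-06.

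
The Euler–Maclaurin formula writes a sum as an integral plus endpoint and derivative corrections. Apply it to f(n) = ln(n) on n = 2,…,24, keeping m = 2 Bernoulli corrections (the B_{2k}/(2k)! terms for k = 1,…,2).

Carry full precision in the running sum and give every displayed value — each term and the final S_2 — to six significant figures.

S_2 ≈ 54.7848

Integral: ∫_2^24 ln(x) dx = 52.8870.
Endpoint term: (f(2) + f(24))/2 = (0.693147 + 3.17805)/2 = 1.93560.
So far: 54.8226.
k=1: B_{2}/(2)! × [f^{(1)}(24) − f^{(1)}(2)] = 1/12 × (0.0416667 − 0.500000) = -0.0381944.
Running total after k=1: 54.7844.
k=2: B_{4}/(4)! × [f^{(3)}(24) − f^{(3)}(2)] = −1/720 × (0.000144676 − 0.250000) = 0.000347021.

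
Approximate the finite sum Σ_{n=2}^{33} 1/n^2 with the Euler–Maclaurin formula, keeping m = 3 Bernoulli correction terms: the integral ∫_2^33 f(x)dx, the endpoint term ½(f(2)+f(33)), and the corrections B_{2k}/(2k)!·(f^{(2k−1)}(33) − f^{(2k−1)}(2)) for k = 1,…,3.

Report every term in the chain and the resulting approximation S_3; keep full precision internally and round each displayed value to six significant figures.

∫_2^33 1/x^2 dx evaluates to 0.469697.
Endpoint term: (f(2) + f(33))/2 = (0.250000 + 0.000918274)/2 = 0.125459.
Integral + boundary = 0.595156.
k=1: B_{2}/(2)! × [f^{(1)}(33) − f^{(1)}(2)] = 1/12 × (-5.56529e-05 − (-0.250000)) = 0.0208287.
Running total after k=1: 0.615985.
k=2: B_{4}/(4)! × [f^{(3)}(33) − f^{(3)}(2)] = −1/720 × (-6.13256e-07 − (-0.750000)) = -0.00104167.
Running total after k=2: 0.614943.
k=3: B_{6}/(6)! × [f^{(5)}(33) − f^{(5)}(2)] = 1/30240 × (-1.68941e-08 − (-5.62500)) = 0.000186012.

S_3 ≈ 0.615129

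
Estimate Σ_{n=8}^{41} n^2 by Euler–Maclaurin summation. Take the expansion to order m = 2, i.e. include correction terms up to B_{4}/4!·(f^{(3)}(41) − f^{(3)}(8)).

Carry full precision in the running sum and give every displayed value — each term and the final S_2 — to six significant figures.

S_2 ≈ 23681.0

The integral term ∫_8^41 x^2 dx = 22803.0.
Boundary: ½(f(8) + f(41)) = ½(64.0000 + 1681.00) = 872.500.
Running total after boundary: 23675.5.
k=1: B_{2}/(2)! × [f^{(1)}(41) − f^{(1)}(8)] = 1/12 × (82.0000 − 16.0000) = 5.50000.
Partial sum through k=1: 23681.0.
k=2: B_{4}/(4)! × [f^{(3)}(41) − f^{(3)}(8)] = −1/720 × (0.00000 − 0.00000) = 0.00000.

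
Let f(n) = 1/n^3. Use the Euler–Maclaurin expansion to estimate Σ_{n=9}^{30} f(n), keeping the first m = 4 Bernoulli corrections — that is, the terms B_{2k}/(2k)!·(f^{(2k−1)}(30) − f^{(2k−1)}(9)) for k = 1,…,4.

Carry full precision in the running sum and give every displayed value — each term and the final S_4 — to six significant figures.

Integral: ∫_9^30 1/x^3 dx = 0.00561728.
½[f(9) + f(30)] = ½[0.00137174 + 3.70370e-05] = 0.000704390.
Integral + boundary = 0.00632167.
Correction k=1: B_{2}/2! · (f^{(1)}(30) − f^{(1)}(9)) = 1/12 · (-3.70370e-06 − (-0.000457247)) = 3.77953e-05.
Partial sum through k=1: 0.00635947.
Correction k=2: B_{4}/4! · (f^{(3)}(30) − f^{(3)}(9)) = −1/720 · (-8.23045e-08 − (-0.000112901)) = -1.56692e-07.
Partial sum through k=2: 0.00635931.
Correction k=3: B_{6}/6! · (f^{(5)}(30) − f^{(5)}(9)) = 1/30240 · (-3.84088e-09 − (-5.85410e-05)) = 1.93575e-09.
Partial sum through k=3: 0.00635931.
Correction k=4: B_{8}/8! · (f^{(7)}(30) − f^{(7)}(9)) = −1/1209600 · (-3.07270e-10 − (-5.20365e-05)) = -4.30193e-11.

S_4 ≈ 0.00635931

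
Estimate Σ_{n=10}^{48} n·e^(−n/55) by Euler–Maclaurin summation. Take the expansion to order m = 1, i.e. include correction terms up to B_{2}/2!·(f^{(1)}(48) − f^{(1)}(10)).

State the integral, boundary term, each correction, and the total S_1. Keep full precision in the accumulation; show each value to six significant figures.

S_1 ≈ 627.914

The integral term ∫_10^48 x·e^(−x/55) dx = 613.770.
½[f(10) + f(48)] = ½[8.33753 + 20.0549] = 14.1962.
Running total after boundary: 627.966.
k=1: B_{2}/(2)! × [f^{(1)}(48) − f^{(1)}(10)] = 1/12 × (0.0531759 − 0.682161) = -0.0524155.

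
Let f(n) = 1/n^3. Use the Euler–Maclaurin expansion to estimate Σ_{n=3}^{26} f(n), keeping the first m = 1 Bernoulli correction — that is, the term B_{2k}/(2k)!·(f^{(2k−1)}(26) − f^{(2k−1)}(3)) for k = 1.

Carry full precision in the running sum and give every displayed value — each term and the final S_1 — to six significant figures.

S_1 ≈ 0.0764487

The integral term ∫_3^26 1/x^3 dx = 0.0548159.
Boundary: ½(f(3) + f(26)) = ½(0.0370370 + 5.68958e-05) = 0.0185470.
Running total after boundary: 0.0733629.
Order-1 term: 1/12 · (-6.56490e-06 − (-0.0370370)) = 0.00308587.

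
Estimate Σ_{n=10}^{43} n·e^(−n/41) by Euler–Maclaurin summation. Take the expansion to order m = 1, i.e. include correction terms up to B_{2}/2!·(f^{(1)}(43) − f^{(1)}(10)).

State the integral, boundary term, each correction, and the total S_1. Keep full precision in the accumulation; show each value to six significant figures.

S_1 ≈ 443.176

The integral term ∫_10^43 x·e^(−x/41) dx = 431.776.
Endpoint term: (f(10) + f(43))/2 = (7.83564 + 15.0657)/2 = 11.4507.
So far: 443.227.
Order-1 term: 1/12 · (-0.0170910 − 0.592451) = -0.0507952.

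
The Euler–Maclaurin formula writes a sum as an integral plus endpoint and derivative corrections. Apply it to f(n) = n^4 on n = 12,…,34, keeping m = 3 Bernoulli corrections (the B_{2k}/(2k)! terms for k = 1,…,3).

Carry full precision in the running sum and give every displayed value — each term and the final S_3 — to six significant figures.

Integral: ∫_12^34 x^4 dx = 9.03732e+06.
½[f(12) + f(34)] = ½[20736.0 + 1.33634e+06] = 678536.
Integral + boundary = 9.71585e+06.
k=1: B_{2}/(2)! × [f^{(1)}(34) − f^{(1)}(12)] = 1/12 × (157216 − 6912.00) = 12525.3.
Running total after k=1: 9.72838e+06.
k=2: B_{4}/(4)! × [f^{(3)}(34) − f^{(3)}(12)] = −1/720 × (816.000 − 288.000) = -0.733333.
Running total after k=2: 9.72838e+06.
k=3: B_{6}/(6)! × [f^{(5)}(34) − f^{(5)}(12)] = 1/30240 × (0.00000 − 0.00000) = 0.00000.

S_3 ≈ 9.72838e+06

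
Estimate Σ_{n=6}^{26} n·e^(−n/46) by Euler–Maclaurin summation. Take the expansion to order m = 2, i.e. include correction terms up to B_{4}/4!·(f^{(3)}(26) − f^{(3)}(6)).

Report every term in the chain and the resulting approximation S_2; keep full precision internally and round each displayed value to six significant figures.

S_2 ≈ 227.469

∫_6^26 x·e^(−x/46) dx evaluates to 217.492.
½[f(6) + f(26)] = ½[5.26628 + 14.7742] = 10.0202.
So far: 227.512.
Order-1 term: 1/12 · (0.247059 − 0.763229) = -0.0430142.
After k=1: 227.469.
Order-2 term: −1/720 · (0.000653843 − 0.00119029) = 7.45067e-07.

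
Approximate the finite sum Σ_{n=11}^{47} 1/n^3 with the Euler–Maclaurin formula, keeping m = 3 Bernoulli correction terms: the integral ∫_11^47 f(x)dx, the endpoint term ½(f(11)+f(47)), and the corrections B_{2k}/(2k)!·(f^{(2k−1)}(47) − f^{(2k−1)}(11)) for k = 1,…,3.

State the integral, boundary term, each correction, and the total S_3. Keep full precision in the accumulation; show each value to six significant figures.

∫_11^47 1/x^3 dx evaluates to 0.00390588.
Boundary: ½(f(11) + f(47)) = ½(0.000751315 + 9.63178e-06) = 0.000380473.
Running total after boundary: 0.00428636.
k=1: B_{2}/(2)! × [f^{(1)}(47) − f^{(1)}(11)] = 1/12 × (-6.14794e-07 − (-0.000204904)) = 1.70241e-05.
Partial sum through k=1: 0.00430338.
k=2: B_{4}/(4)! × [f^{(3)}(47) − f^{(3)}(11)] = −1/720 × (-5.56627e-09 − (-3.38684e-05)) = -4.70318e-08.
Partial sum through k=2: 0.00430334.
k=3: B_{6}/(6)! × [f^{(5)}(47) − f^{(5)}(11)] = 1/30240 × (-1.05832e-10 − (-1.17560e-05)) = 3.88753e-10.

S_3 ≈ 0.00430334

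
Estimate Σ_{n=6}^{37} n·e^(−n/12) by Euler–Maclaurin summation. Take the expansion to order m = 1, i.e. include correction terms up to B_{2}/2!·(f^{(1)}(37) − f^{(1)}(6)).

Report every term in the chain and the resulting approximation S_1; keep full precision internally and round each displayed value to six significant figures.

∫_6^37 x·e^(−x/12) dx evaluates to 104.077.
Endpoint term: (f(6) + f(37))/2 = (3.63918 + 1.69483)/2 = 2.66701.
So far: 106.744.
Correction k=1: B_{2}/2! · (f^{(1)}(37) − f^{(1)}(6)) = 1/12 · (-0.0954298 − 0.303265) = -0.0332246.

S_1 ≈ 106.710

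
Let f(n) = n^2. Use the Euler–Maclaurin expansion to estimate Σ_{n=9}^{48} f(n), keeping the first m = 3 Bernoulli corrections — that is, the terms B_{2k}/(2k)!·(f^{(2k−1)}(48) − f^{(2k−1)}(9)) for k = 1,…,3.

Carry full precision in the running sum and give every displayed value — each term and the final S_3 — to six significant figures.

S_3 ≈ 37820.0

Integral: ∫_9^48 x^2 dx = 36621.0.
½[f(9) + f(48)] = ½[81.0000 + 2304.00] = 1192.50.
Integral + boundary = 37813.5.
Correction k=1: B_{2}/2! · (f^{(1)}(48) − f^{(1)}(9)) = 1/12 · (96.0000 − 18.0000) = 6.50000.
Partial sum through k=1: 37820.0.
Correction k=2: B_{4}/4! · (f^{(3)}(48) − f^{(3)}(9)) = −1/720 · (0.00000 − 0.00000) = 0.00000.
Partial sum through k=2: 37820.0.
Correction k=3: B_{6}/6! · (f^{(5)}(48) − f^{(5)}(9)) = 1/30240 · (0.00000 − 0.00000) = 0.00000.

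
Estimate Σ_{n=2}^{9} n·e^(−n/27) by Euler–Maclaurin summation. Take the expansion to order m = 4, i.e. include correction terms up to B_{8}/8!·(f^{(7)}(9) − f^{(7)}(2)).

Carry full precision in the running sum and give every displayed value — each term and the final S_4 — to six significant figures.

The integral term ∫_2^9 x·e^(−x/27) dx = 30.6276.
½[f(2) + f(9)] = ½[1.85721 + 6.44878] = 4.15299.
Integral + boundary = 34.7806.
k=1: B_{2}/(2)! × [f^{(1)}(9) − f^{(1)}(2)] = 1/12 × (0.477688 − 0.859818) = -0.0318442.
After k=1: 34.7488.
k=2: B_{4}/(4)! × [f^{(3)}(9) − f^{(3)}(2)] = −1/720 × (0.00262106 − 0.00372706) = 1.53611e-06.
After k=2: 34.7488.
k=3: B_{6}/(6)! × [f^{(5)}(9) − f^{(5)}(2)] = 1/30240 × (6.29197e-06 − 8.60722e-06) = -7.65623e-11.
After k=3: 34.7488.
k=4: B_{8}/(8)! × [f^{(7)}(9) − f^{(7)}(2)] = −1/1209600 × (1.23300e-08 − 1.66007e-08) = 3.53068e-15.

S_4 ≈ 34.7488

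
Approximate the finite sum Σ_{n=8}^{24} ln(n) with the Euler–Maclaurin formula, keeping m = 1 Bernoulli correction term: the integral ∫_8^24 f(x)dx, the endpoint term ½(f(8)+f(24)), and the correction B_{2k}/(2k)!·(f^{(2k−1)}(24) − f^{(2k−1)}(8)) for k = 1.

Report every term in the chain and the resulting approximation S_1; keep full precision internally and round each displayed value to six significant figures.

S_1 ≈ 46.2596

Integral: ∫_8^24 ln(x) dx = 43.6378.
½[f(8) + f(24)] = ½[2.07944 + 3.17805] = 2.62875.
Running total after boundary: 46.2665.
k=1: B_{2}/(2)! × [f^{(1)}(24) − f^{(1)}(8)] = 1/12 × (0.0416667 − 0.125000) = -0.00694444.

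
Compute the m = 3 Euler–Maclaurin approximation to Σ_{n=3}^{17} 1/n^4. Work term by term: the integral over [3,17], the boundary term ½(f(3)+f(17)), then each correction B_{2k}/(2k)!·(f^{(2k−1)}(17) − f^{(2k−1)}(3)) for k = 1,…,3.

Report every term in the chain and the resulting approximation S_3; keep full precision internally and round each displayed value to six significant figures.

S_3 ≈ 0.0197632

Integral: ∫_3^17 1/x^4 dx = 0.0122778.
Endpoint term: (f(3) + f(17))/2 = (0.0123457 + 1.19730e-05)/2 = 0.00617883.
So far: 0.0184567.
Correction k=1: B_{2}/2! · (f^{(1)}(17) − f^{(1)}(3)) = 1/12 · (-2.81719e-06 − (-0.0164609)) = 0.00137151.
After k=1: 0.0198282.
Correction k=2: B_{4}/4! · (f^{(3)}(17) − f^{(3)}(3)) = −1/720 · (-2.92441e-07 − (-0.0548697)) = -7.62075e-05.
After k=2: 0.0197520.
Correction k=3: B_{6}/6! · (f^{(5)}(17) − f^{(5)}(3)) = 1/30240 · (-5.66668e-08 − (-0.341411)) = 1.12901e-05.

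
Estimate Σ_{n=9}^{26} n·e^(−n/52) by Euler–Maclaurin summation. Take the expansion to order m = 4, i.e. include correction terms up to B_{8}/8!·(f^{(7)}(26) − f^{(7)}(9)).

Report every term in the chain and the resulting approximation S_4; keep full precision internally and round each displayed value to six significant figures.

The integral term ∫_9^26 x·e^(−x/52) dx = 207.795.
Boundary: ½(f(9) + f(26)) = ½(7.56966 + 15.7698) = 11.6697.
Integral + boundary = 219.465.
Correction k=1: B_{2}/2! · (f^{(1)}(26) − f^{(1)}(9)) = 1/12 · (0.303265 − 0.695503) = -0.0326864.
Running total after k=1: 219.432.
Correction k=2: B_{4}/4! · (f^{(3)}(26) − f^{(3)}(9)) = −1/720 · (0.000560772 − 0.000879308) = 4.42411e-07.
Running total after k=2: 219.432.
Correction k=3: B_{6}/6! · (f^{(5)}(26) − f^{(5)}(9)) = 1/30240 · (3.73295e-07 − 5.55253e-07) = -6.01713e-12.
Running total after k=3: 219.432.
Correction k=4: B_{8}/8! · (f^{(7)}(26) − f^{(7)}(9)) = −1/1209600 · (1.99410e-10 − 2.90428e-10) = 7.52468e-17.

S_4 ≈ 219.432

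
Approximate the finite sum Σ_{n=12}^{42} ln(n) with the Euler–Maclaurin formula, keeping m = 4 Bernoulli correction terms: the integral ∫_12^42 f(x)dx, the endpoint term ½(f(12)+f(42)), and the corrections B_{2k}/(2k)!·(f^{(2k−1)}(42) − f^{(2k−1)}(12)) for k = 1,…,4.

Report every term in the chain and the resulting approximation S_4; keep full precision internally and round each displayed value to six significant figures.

∫_12^42 ln(x) dx evaluates to 97.1632.
½[f(12) + f(42)] = ½[2.48491 + 3.73767] = 3.11129.
So far: 100.275.
Order-1 term: 1/12 · (0.0238095 − 0.0833333) = -0.00496032.
Partial sum through k=1: 100.270.
Order-2 term: −1/720 · (2.69949e-05 − 0.00115741) = 1.57002e-06.
Partial sum through k=2: 100.270.
Order-3 term: 1/30240 · (1.83639e-07 − 9.64506e-05) = -3.18343e-09.
Partial sum through k=3: 100.270.
Order-4 term: −1/1209600 · (3.12311e-09 − 2.00939e-05) = 1.66094e-11.

S_4 ≈ 100.270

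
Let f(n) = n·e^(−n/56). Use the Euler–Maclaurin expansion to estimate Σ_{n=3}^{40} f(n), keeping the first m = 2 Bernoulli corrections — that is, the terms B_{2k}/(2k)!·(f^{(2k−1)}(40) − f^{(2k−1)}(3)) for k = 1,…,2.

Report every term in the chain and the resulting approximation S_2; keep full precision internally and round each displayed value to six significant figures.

S_2 ≈ 511.031

∫_3^40 x·e^(−x/56) dx evaluates to 499.882.
½[f(3) + f(40)] = ½[2.84351 + 19.5817] = 11.2126.
Integral + boundary = 511.094.
k=1: B_{2}/(2)! × [f^{(1)}(40) − f^{(1)}(3)] = 1/12 × (0.139869 − 0.897061) = -0.0630993.
After k=1: 511.031.
k=2: B_{4}/(4)! × [f^{(3)}(40) − f^{(3)}(3)] = −1/720 × (0.000356809 − 0.000890541) = 7.41295e-07.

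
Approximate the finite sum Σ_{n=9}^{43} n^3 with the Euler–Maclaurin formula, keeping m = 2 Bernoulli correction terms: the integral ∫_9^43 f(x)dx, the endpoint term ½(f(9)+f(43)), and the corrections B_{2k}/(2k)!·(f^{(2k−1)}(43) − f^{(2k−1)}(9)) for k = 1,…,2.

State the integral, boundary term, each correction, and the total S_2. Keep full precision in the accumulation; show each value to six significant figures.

The integral term ∫_9^43 x^3 dx = 853060.
Endpoint term: (f(9) + f(43))/2 = (729.000 + 79507.0)/2 = 40118.0.
So far: 893178.
Correction k=1: B_{2}/2! · (f^{(1)}(43) − f^{(1)}(9)) = 1/12 · (5547.00 − 243.000) = 442.000.
Running total after k=1: 893620.
Correction k=2: B_{4}/4! · (f^{(3)}(43) − f^{(3)}(9)) = −1/720 · (6.00000 − 6.00000) = 0.00000.

S_2 ≈ 893620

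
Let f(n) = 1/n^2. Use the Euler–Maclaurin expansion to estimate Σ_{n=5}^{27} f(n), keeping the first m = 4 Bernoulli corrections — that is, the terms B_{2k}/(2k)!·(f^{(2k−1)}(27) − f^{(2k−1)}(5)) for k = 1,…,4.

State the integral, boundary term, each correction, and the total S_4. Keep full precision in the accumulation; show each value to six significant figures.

S_4 ≈ 0.184963

∫_5^27 1/x^2 dx evaluates to 0.162963.
½[f(5) + f(27)] = ½[0.0400000 + 0.00137174] = 0.0206859.
Running total after boundary: 0.183649.
Order-1 term: 1/12 · (-0.000101611 − (-0.0160000)) = 0.00132487.
Running total after k=1: 0.184974.
Order-2 term: −1/720 · (-1.67260e-06 − (-0.00768000)) = -1.06643e-05.
Running total after k=2: 0.184963.
Order-3 term: 1/30240 · (-6.88313e-08 − (-0.00921600)) = 3.04760e-07.
Running total after k=3: 0.184963.
Order-4 term: −1/1209600 · (-5.28745e-09 − (-0.0206438)) = -1.70667e-08.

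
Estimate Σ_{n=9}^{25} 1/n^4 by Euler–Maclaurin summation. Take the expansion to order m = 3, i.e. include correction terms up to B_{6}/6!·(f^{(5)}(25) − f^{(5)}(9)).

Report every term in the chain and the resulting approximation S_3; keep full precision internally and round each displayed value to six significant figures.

Integral: ∫_9^25 1/x^4 dx = 0.000435914.
Boundary: ½(f(9) + f(25)) = ½(0.000152416 + 2.56000e-06) = 7.74879e-05.
So far: 0.000513402.
Correction k=1: B_{2}/2! · (f^{(1)}(25) − f^{(1)}(9)) = 1/12 · (-4.09600e-07 − (-6.77404e-05)) = 5.61090e-06.
Running total after k=1: 0.000519013.
Correction k=2: B_{4}/4! · (f^{(3)}(25) − f^{(3)}(9)) = −1/720 · (-1.96608e-08 − (-2.50890e-05)) = -3.48186e-08.
Running total after k=2: 0.000518978.
Correction k=3: B_{6}/6! · (f^{(5)}(25) − f^{(5)}(9)) = 1/30240 · (-1.76161e-09 − (-1.73455e-05)) = 5.73536e-10.

S_3 ≈ 0.000518979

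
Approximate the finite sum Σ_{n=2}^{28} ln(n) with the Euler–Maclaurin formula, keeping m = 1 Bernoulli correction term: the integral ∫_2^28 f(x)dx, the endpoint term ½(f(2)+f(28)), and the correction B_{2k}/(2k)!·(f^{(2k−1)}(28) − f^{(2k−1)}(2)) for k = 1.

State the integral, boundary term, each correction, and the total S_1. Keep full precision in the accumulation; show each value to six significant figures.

S_1 ≈ 67.8894

Integral: ∫_2^28 ln(x) dx = 65.9154.
Boundary: ½(f(2) + f(28)) = ½(0.693147 + 3.33220) = 2.01268.
Running total after boundary: 67.9281.
Order-1 term: 1/12 · (0.0357143 − 0.500000) = -0.0386905.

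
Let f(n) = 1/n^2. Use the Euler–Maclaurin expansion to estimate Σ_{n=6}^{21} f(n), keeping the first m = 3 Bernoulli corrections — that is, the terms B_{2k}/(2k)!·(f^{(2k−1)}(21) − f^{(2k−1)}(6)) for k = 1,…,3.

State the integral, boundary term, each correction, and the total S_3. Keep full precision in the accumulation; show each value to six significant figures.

S_3 ≈ 0.134820

The integral term ∫_6^21 1/x^2 dx = 0.119048.
Endpoint term: (f(6) + f(21))/2 = (0.0277778 + 0.00226757)/2 = 0.0150227.
Integral + boundary = 0.134070.
Correction k=1: B_{2}/2! · (f^{(1)}(21) − f^{(1)}(6)) = 1/12 · (-0.000215959 − (-0.00925926)) = 0.000753608.
Running total after k=1: 0.134824.
Correction k=2: B_{4}/4! · (f^{(3)}(21) − f^{(3)}(6)) = −1/720 · (-5.87645e-06 − (-0.00308642)) = -4.27853e-06.
Running total after k=2: 0.134820.
Correction k=3: B_{6}/6! · (f^{(5)}(21) − f^{(5)}(6)) = 1/30240 · (-3.99758e-07 − (-0.00257202)) = 8.50402e-08.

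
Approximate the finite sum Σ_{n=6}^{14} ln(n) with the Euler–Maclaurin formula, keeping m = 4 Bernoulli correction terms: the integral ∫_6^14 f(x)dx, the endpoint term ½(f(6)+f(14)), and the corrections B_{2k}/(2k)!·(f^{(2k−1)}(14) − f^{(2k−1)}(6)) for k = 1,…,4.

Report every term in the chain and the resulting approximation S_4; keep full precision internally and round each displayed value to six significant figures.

Integral: ∫_6^14 ln(x) dx = 18.1962.
Boundary: ½(f(6) + f(14)) = ½(1.79176 + 2.63906) = 2.21541.
Integral + boundary = 20.4117.
k=1: B_{2}/(2)! × [f^{(1)}(14) − f^{(1)}(6)] = 1/12 × (0.0714286 − 0.166667) = -0.00793651.
Partial sum through k=1: 20.4037.
k=2: B_{4}/(4)! × [f^{(3)}(14) − f^{(3)}(6)] = −1/720 × (0.000728863 − 0.00925926) = 1.18478e-05.
Partial sum through k=2: 20.4037.
k=3: B_{6}/(6)! × [f^{(5)}(14) − f^{(5)}(6)] = 1/30240 × (4.46243e-05 − 0.00308642) = -1.00588e-07.
Partial sum through k=3: 20.4037.
k=4: B_{8}/(8)! × [f^{(7)}(14) − f^{(7)}(6)] = −1/1209600 × (6.83024e-06 − 0.00257202) = 2.12069e-09.

S_4 ≈ 20.4037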